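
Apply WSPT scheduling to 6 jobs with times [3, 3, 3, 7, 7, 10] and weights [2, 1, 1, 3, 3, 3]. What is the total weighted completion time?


Compute p/w ratios and sort ascending (WSPT): [(3, 2), (7, 3), (7, 3), (3, 1), (3, 1), (10, 3)]
Compute weighted completion times:
  Job (p=3,w=2): C=3, w*C=2*3=6
  Job (p=7,w=3): C=10, w*C=3*10=30
  Job (p=7,w=3): C=17, w*C=3*17=51
  Job (p=3,w=1): C=20, w*C=1*20=20
  Job (p=3,w=1): C=23, w*C=1*23=23
  Job (p=10,w=3): C=33, w*C=3*33=99
Total weighted completion time = 229

229


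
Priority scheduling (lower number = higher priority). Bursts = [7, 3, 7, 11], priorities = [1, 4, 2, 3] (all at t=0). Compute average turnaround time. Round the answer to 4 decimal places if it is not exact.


Sort by priority (ascending = highest first):
Order: [(1, 7), (2, 7), (3, 11), (4, 3)]
Completion times:
  Priority 1, burst=7, C=7
  Priority 2, burst=7, C=14
  Priority 3, burst=11, C=25
  Priority 4, burst=3, C=28
Average turnaround = 74/4 = 18.5

18.5


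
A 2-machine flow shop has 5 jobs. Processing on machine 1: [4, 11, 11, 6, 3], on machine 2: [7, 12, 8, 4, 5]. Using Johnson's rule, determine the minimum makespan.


Apply Johnson's rule:
  Group 1 (a <= b): [(5, 3, 5), (1, 4, 7), (2, 11, 12)]
  Group 2 (a > b): [(3, 11, 8), (4, 6, 4)]
Optimal job order: [5, 1, 2, 3, 4]
Schedule:
  Job 5: M1 done at 3, M2 done at 8
  Job 1: M1 done at 7, M2 done at 15
  Job 2: M1 done at 18, M2 done at 30
  Job 3: M1 done at 29, M2 done at 38
  Job 4: M1 done at 35, M2 done at 42
Makespan = 42

42


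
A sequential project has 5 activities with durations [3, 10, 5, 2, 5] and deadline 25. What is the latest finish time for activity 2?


LF(activity 2) = deadline - sum of successor durations
Successors: activities 3 through 5 with durations [5, 2, 5]
Sum of successor durations = 12
LF = 25 - 12 = 13

13


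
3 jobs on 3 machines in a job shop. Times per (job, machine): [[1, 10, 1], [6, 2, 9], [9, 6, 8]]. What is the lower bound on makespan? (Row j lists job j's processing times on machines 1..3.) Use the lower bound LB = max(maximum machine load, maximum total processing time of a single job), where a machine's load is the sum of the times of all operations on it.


Machine loads:
  Machine 1: 1 + 6 + 9 = 16
  Machine 2: 10 + 2 + 6 = 18
  Machine 3: 1 + 9 + 8 = 18
Max machine load = 18
Job totals:
  Job 1: 12
  Job 2: 17
  Job 3: 23
Max job total = 23
Lower bound = max(18, 23) = 23

23


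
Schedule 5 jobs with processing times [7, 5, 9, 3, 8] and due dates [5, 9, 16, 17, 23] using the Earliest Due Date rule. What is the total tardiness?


Sort by due date (EDD order): [(7, 5), (5, 9), (9, 16), (3, 17), (8, 23)]
Compute completion times and tardiness:
  Job 1: p=7, d=5, C=7, tardiness=max(0,7-5)=2
  Job 2: p=5, d=9, C=12, tardiness=max(0,12-9)=3
  Job 3: p=9, d=16, C=21, tardiness=max(0,21-16)=5
  Job 4: p=3, d=17, C=24, tardiness=max(0,24-17)=7
  Job 5: p=8, d=23, C=32, tardiness=max(0,32-23)=9
Total tardiness = 26

26


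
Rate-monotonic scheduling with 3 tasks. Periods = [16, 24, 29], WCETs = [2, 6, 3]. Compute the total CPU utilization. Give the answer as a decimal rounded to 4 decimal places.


Compute individual utilizations (exact fractions):
  Task 1: C/T = 2/16 = 1/8 (approx. 0.125)
  Task 2: C/T = 6/24 = 1/4 (approx. 0.25)
  Task 3: C/T = 3/29 (approx. 0.1034)
Total utilization U = 1/8 + 1/4 + 3/29 = 111/232
Rounded to 4 decimal places: U = 0.4784
RM (Liu & Layland) bound for 3 tasks = 0.779763; compare with U = 111/232 (approx. 0.478448)
U <= bound, so schedulable by RM sufficient condition.

0.4784


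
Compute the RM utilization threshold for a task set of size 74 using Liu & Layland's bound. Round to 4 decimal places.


Compute 2^(1/74) = 1.0094108601
Subtract 1: 1.0094108601 - 1 = 0.0094108601
Multiply by n: 74 * 0.0094108601 = 0.6964036474
Round to 4 dp: 0.6964

0.6964


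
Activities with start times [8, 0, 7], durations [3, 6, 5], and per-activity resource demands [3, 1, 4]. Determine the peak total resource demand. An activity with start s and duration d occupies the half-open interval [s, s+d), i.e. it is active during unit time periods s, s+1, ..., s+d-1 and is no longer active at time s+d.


Each activity i is active on [start_i, start_i + duration_i).
Compute total resource usage per time slot:
  t=0: active resources = [1], total = 1
  t=1: active resources = [1], total = 1
  t=2: active resources = [1], total = 1
  t=3: active resources = [1], total = 1
  t=4: active resources = [1], total = 1
  t=5: active resources = [1], total = 1
  t=6: active resources = [], total = 0
  t=7: active resources = [4], total = 4
  t=8: active resources = [3, 4], total = 7
  t=9: active resources = [3, 4], total = 7
  t=10: active resources = [3, 4], total = 7
  t=11: active resources = [4], total = 4
Peak resource demand = 7

7


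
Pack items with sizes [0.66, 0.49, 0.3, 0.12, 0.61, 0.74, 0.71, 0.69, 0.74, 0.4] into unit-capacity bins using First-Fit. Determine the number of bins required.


Place items sequentially using First-Fit:
  Item 0.66 -> new Bin 1
  Item 0.49 -> new Bin 2
  Item 0.3 -> Bin 1 (now 0.96)
  Item 0.12 -> Bin 2 (now 0.61)
  Item 0.61 -> new Bin 3
  Item 0.74 -> new Bin 4
  Item 0.71 -> new Bin 5
  Item 0.69 -> new Bin 6
  Item 0.74 -> new Bin 7
  Item 0.4 -> new Bin 8
Total bins used = 8

8


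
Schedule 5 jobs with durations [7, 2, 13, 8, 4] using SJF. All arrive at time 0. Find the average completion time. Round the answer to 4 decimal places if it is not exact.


SJF order (ascending): [2, 4, 7, 8, 13]
Completion times:
  Job 1: burst=2, C=2
  Job 2: burst=4, C=6
  Job 3: burst=7, C=13
  Job 4: burst=8, C=21
  Job 5: burst=13, C=34
Average completion = 76/5 = 15.2

15.2


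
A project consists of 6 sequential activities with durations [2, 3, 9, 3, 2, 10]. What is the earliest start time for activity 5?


Activity 5 starts after activities 1 through 4 complete.
Predecessor durations: [2, 3, 9, 3]
ES = 2 + 3 + 9 + 3 = 17

17


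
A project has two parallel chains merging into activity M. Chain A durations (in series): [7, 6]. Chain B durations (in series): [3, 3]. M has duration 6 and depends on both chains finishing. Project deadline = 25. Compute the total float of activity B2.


Forward pass: ES(B2) = sum of predecessors on chain B = 3
EF = ES + duration = 3 + 3 = 6
Backward pass: LF(M) = deadline = 25; LS(M) = 25 - 6 = 19
LF(B2) = LS(M) - sum(successors on chain B) = 19 - 0 = 19
LS = LF - duration = 19 - 3 = 16
Total float = LS - ES = 16 - 3 = 13

13


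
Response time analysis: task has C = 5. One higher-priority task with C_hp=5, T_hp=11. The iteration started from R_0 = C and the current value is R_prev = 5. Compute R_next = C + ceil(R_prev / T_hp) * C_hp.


R_next = C + ceil(R_prev / T_hp) * C_hp
ceil(5 / 11) = ceil(0.4545) = 1
Interference = 1 * 5 = 5
R_next = 5 + 5 = 10

10


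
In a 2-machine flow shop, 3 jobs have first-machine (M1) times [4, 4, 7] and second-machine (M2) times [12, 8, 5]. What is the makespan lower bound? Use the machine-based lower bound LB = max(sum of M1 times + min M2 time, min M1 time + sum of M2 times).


LB1 = sum(M1 times) + min(M2 times) = 15 + 5 = 20
LB2 = min(M1 times) + sum(M2 times) = 4 + 25 = 29
Lower bound = max(LB1, LB2) = max(20, 29) = 29

29


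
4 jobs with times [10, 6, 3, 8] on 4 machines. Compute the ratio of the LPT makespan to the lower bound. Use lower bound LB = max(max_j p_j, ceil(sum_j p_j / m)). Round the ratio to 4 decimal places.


LPT order: [10, 8, 6, 3]
Machine loads after assignment: [10, 8, 6, 3]
LPT makespan = 10
Lower bound = max(max_job, ceil(total/4)) = max(10, 7) = 10
Ratio = 10 / 10 = 1.0

1.0


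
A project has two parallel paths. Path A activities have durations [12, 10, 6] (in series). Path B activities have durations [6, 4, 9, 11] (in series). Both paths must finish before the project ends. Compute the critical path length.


Path A total = 12 + 10 + 6 = 28
Path B total = 6 + 4 + 9 + 11 = 30
Critical path = longest path = max(28, 30) = 30

30


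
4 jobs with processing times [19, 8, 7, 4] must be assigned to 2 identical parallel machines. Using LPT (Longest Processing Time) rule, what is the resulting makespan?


Sort jobs in decreasing order (LPT): [19, 8, 7, 4]
Assign each job to the least loaded machine:
  Machine 1: jobs [19], load = 19
  Machine 2: jobs [8, 7, 4], load = 19
Makespan = max load = 19

19


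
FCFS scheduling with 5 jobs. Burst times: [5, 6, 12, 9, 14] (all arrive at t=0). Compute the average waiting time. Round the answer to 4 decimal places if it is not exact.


FCFS order (as given): [5, 6, 12, 9, 14]
Waiting times:
  Job 1: wait = 0
  Job 2: wait = 5
  Job 3: wait = 11
  Job 4: wait = 23
  Job 5: wait = 32
Sum of waiting times = 71
Average waiting time = 71/5 = 14.2

14.2


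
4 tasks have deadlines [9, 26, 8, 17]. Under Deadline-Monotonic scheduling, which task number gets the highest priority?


Sort tasks by relative deadline (ascending):
  Task 3: deadline = 8
  Task 1: deadline = 9
  Task 4: deadline = 17
  Task 2: deadline = 26
Priority order (highest first): [3, 1, 4, 2]
Highest priority task = 3

3


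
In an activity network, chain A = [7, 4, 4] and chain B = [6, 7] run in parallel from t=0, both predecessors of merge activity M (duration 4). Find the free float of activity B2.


ES(B2) = sum of predecessors on chain B = 6
EF(B2) = ES + duration = 6 + 7 = 13
Successor of B2 is M. ES(M) = max(sum(A), sum(B)) = max(15, 13) = 15
Free float = ES(successor) - EF(current) = 15 - 13 = 2

2


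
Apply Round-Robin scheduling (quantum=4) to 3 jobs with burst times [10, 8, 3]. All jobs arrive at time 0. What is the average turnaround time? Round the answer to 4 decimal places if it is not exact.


Time quantum = 4
Execution trace:
  J1 runs 4 units, time = 4
  J2 runs 4 units, time = 8
  J3 runs 3 units, time = 11
  J1 runs 4 units, time = 15
  J2 runs 4 units, time = 19
  J1 runs 2 units, time = 21
Finish times: [21, 19, 11]
Average turnaround = 51/3 = 17.0

17.0


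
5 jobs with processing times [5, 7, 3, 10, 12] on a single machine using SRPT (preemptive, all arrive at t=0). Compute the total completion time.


Since all jobs arrive at t=0, SRPT equals SPT ordering.
SPT order: [3, 5, 7, 10, 12]
Completion times:
  Job 1: p=3, C=3
  Job 2: p=5, C=8
  Job 3: p=7, C=15
  Job 4: p=10, C=25
  Job 5: p=12, C=37
Total completion time = 3 + 8 + 15 + 25 + 37 = 88

88


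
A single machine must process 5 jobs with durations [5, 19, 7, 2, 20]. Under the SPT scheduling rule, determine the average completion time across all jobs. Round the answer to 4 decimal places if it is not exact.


Sort jobs by processing time (SPT order): [2, 5, 7, 19, 20]
Compute completion times sequentially:
  Job 1: processing = 2, completes at 2
  Job 2: processing = 5, completes at 7
  Job 3: processing = 7, completes at 14
  Job 4: processing = 19, completes at 33
  Job 5: processing = 20, completes at 53
Sum of completion times = 109
Average completion time = 109/5 = 21.8

21.8


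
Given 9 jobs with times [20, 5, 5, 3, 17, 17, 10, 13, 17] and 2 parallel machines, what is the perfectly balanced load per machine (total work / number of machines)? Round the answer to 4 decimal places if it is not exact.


Total processing time = 20 + 5 + 5 + 3 + 17 + 17 + 10 + 13 + 17 = 107
Number of machines = 2
Ideal balanced load = 107 / 2 = 53.5

53.5


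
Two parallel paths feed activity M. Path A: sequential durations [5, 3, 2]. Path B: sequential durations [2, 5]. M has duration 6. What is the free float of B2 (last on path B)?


ES(B2) = sum of predecessors on chain B = 2
EF(B2) = ES + duration = 2 + 5 = 7
Successor of B2 is M. ES(M) = max(sum(A), sum(B)) = max(10, 7) = 10
Free float = ES(successor) - EF(current) = 10 - 7 = 3

3


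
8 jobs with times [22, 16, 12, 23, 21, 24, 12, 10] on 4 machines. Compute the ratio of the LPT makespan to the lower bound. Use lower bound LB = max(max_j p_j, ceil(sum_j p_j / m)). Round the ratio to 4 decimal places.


LPT order: [24, 23, 22, 21, 16, 12, 12, 10]
Machine loads after assignment: [34, 35, 34, 37]
LPT makespan = 37
Lower bound = max(max_job, ceil(total/4)) = max(24, 35) = 35
Ratio = 37 / 35 = 1.0571

1.0571


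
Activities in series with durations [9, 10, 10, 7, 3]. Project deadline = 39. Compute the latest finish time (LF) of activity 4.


LF(activity 4) = deadline - sum of successor durations
Successors: activities 5 through 5 with durations [3]
Sum of successor durations = 3
LF = 39 - 3 = 36

36


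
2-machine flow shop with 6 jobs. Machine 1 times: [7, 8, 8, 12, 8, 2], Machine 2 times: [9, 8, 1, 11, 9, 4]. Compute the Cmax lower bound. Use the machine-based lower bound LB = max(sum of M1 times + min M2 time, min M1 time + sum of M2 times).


LB1 = sum(M1 times) + min(M2 times) = 45 + 1 = 46
LB2 = min(M1 times) + sum(M2 times) = 2 + 42 = 44
Lower bound = max(LB1, LB2) = max(46, 44) = 46

46


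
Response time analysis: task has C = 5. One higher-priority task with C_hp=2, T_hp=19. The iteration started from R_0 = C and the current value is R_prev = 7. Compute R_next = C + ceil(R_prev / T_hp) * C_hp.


R_next = C + ceil(R_prev / T_hp) * C_hp
ceil(7 / 19) = ceil(0.3684) = 1
Interference = 1 * 2 = 2
R_next = 5 + 2 = 7
R_next = R_prev, so the iteration has converged (response time = 7).

7


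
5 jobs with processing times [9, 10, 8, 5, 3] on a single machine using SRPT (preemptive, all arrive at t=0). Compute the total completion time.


Since all jobs arrive at t=0, SRPT equals SPT ordering.
SPT order: [3, 5, 8, 9, 10]
Completion times:
  Job 1: p=3, C=3
  Job 2: p=5, C=8
  Job 3: p=8, C=16
  Job 4: p=9, C=25
  Job 5: p=10, C=35
Total completion time = 3 + 8 + 16 + 25 + 35 = 87

87


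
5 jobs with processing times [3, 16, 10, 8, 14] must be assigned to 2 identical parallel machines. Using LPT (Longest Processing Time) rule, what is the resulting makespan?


Sort jobs in decreasing order (LPT): [16, 14, 10, 8, 3]
Assign each job to the least loaded machine:
  Machine 1: jobs [16, 8, 3], load = 27
  Machine 2: jobs [14, 10], load = 24
Makespan = max load = 27

27


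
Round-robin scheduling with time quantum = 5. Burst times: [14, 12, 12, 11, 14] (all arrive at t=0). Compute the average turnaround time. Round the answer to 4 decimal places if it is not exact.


Time quantum = 5
Execution trace:
  J1 runs 5 units, time = 5
  J2 runs 5 units, time = 10
  J3 runs 5 units, time = 15
  J4 runs 5 units, time = 20
  J5 runs 5 units, time = 25
  J1 runs 5 units, time = 30
  J2 runs 5 units, time = 35
  J3 runs 5 units, time = 40
  J4 runs 5 units, time = 45
  J5 runs 5 units, time = 50
  J1 runs 4 units, time = 54
  J2 runs 2 units, time = 56
  J3 runs 2 units, time = 58
  J4 runs 1 units, time = 59
  J5 runs 4 units, time = 63
Finish times: [54, 56, 58, 59, 63]
Average turnaround = 290/5 = 58.0

58.0


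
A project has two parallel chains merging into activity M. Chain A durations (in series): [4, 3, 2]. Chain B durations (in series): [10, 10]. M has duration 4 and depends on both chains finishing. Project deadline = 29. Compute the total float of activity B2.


Forward pass: ES(B2) = sum of predecessors on chain B = 10
EF = ES + duration = 10 + 10 = 20
Backward pass: LF(M) = deadline = 29; LS(M) = 29 - 4 = 25
LF(B2) = LS(M) - sum(successors on chain B) = 25 - 0 = 25
LS = LF - duration = 25 - 10 = 15
Total float = LS - ES = 15 - 10 = 5

5


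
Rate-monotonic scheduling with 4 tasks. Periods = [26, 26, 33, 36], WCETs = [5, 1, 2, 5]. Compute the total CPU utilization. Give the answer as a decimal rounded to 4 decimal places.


Compute individual utilizations (exact fractions):
  Task 1: C/T = 5/26 (approx. 0.1923)
  Task 2: C/T = 1/26 (approx. 0.0385)
  Task 3: C/T = 2/33 (approx. 0.0606)
  Task 4: C/T = 5/36 (approx. 0.1389)
Total utilization U = 5/26 + 1/26 + 2/33 + 5/36 = 2215/5148
Rounded to 4 decimal places: U = 0.4303
RM (Liu & Layland) bound for 4 tasks = 0.756828; compare with U = 2215/5148 (approx. 0.430264)
U <= bound, so schedulable by RM sufficient condition.

0.4303


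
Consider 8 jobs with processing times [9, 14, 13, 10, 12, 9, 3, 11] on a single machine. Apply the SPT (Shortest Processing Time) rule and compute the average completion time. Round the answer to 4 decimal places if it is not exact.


Sort jobs by processing time (SPT order): [3, 9, 9, 10, 11, 12, 13, 14]
Compute completion times sequentially:
  Job 1: processing = 3, completes at 3
  Job 2: processing = 9, completes at 12
  Job 3: processing = 9, completes at 21
  Job 4: processing = 10, completes at 31
  Job 5: processing = 11, completes at 42
  Job 6: processing = 12, completes at 54
  Job 7: processing = 13, completes at 67
  Job 8: processing = 14, completes at 81
Sum of completion times = 311
Average completion time = 311/8 = 38.875

38.875


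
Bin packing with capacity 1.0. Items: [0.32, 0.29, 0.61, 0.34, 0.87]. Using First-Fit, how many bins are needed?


Place items sequentially using First-Fit:
  Item 0.32 -> new Bin 1
  Item 0.29 -> Bin 1 (now 0.61)
  Item 0.61 -> new Bin 2
  Item 0.34 -> Bin 1 (now 0.95)
  Item 0.87 -> new Bin 3
Total bins used = 3

3


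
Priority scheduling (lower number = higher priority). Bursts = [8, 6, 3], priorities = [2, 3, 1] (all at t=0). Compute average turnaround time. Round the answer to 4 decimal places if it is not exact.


Sort by priority (ascending = highest first):
Order: [(1, 3), (2, 8), (3, 6)]
Completion times:
  Priority 1, burst=3, C=3
  Priority 2, burst=8, C=11
  Priority 3, burst=6, C=17
Average turnaround = 31/3 = 10.3333

10.3333


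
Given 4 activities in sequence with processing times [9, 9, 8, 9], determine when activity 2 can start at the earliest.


Activity 2 starts after activities 1 through 1 complete.
Predecessor durations: [9]
ES = 9 = 9

9


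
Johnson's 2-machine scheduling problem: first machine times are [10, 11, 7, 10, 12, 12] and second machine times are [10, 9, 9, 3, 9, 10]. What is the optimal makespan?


Apply Johnson's rule:
  Group 1 (a <= b): [(3, 7, 9), (1, 10, 10)]
  Group 2 (a > b): [(6, 12, 10), (2, 11, 9), (5, 12, 9), (4, 10, 3)]
Optimal job order: [3, 1, 6, 2, 5, 4]
Schedule:
  Job 3: M1 done at 7, M2 done at 16
  Job 1: M1 done at 17, M2 done at 27
  Job 6: M1 done at 29, M2 done at 39
  Job 2: M1 done at 40, M2 done at 49
  Job 5: M1 done at 52, M2 done at 61
  Job 4: M1 done at 62, M2 done at 65
Makespan = 65

65


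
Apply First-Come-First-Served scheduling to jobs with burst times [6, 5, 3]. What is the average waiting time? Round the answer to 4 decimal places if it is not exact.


FCFS order (as given): [6, 5, 3]
Waiting times:
  Job 1: wait = 0
  Job 2: wait = 6
  Job 3: wait = 11
Sum of waiting times = 17
Average waiting time = 17/3 = 5.6667

5.6667


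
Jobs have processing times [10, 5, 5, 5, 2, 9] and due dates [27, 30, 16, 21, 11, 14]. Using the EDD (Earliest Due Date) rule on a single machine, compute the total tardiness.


Sort by due date (EDD order): [(2, 11), (9, 14), (5, 16), (5, 21), (10, 27), (5, 30)]
Compute completion times and tardiness:
  Job 1: p=2, d=11, C=2, tardiness=max(0,2-11)=0
  Job 2: p=9, d=14, C=11, tardiness=max(0,11-14)=0
  Job 3: p=5, d=16, C=16, tardiness=max(0,16-16)=0
  Job 4: p=5, d=21, C=21, tardiness=max(0,21-21)=0
  Job 5: p=10, d=27, C=31, tardiness=max(0,31-27)=4
  Job 6: p=5, d=30, C=36, tardiness=max(0,36-30)=6
Total tardiness = 10

10


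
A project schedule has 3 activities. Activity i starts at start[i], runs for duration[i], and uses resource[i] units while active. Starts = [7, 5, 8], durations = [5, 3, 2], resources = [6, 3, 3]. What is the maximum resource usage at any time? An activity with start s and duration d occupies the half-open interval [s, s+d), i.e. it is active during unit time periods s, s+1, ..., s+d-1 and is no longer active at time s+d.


Each activity i is active on [start_i, start_i + duration_i).
Compute total resource usage per time slot:
  t=0: active resources = [], total = 0
  t=1: active resources = [], total = 0
  t=2: active resources = [], total = 0
  t=3: active resources = [], total = 0
  t=4: active resources = [], total = 0
  t=5: active resources = [3], total = 3
  t=6: active resources = [3], total = 3
  t=7: active resources = [6, 3], total = 9
  t=8: active resources = [6, 3], total = 9
  t=9: active resources = [6, 3], total = 9
  t=10: active resources = [6], total = 6
  t=11: active resources = [6], total = 6
Peak resource demand = 9

9


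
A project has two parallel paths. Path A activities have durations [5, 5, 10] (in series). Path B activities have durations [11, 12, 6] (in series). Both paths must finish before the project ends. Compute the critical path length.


Path A total = 5 + 5 + 10 = 20
Path B total = 11 + 12 + 6 = 29
Critical path = longest path = max(20, 29) = 29

29


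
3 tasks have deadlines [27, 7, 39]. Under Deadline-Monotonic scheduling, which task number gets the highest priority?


Sort tasks by relative deadline (ascending):
  Task 2: deadline = 7
  Task 1: deadline = 27
  Task 3: deadline = 39
Priority order (highest first): [2, 1, 3]
Highest priority task = 2

2


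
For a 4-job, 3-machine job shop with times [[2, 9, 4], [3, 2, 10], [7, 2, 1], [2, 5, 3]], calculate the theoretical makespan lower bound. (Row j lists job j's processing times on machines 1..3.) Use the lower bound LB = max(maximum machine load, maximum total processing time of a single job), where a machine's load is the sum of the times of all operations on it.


Machine loads:
  Machine 1: 2 + 3 + 7 + 2 = 14
  Machine 2: 9 + 2 + 2 + 5 = 18
  Machine 3: 4 + 10 + 1 + 3 = 18
Max machine load = 18
Job totals:
  Job 1: 15
  Job 2: 15
  Job 3: 10
  Job 4: 10
Max job total = 15
Lower bound = max(18, 15) = 18

18


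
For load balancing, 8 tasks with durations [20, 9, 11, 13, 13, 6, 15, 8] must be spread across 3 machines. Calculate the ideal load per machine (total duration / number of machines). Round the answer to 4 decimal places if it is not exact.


Total processing time = 20 + 9 + 11 + 13 + 13 + 6 + 15 + 8 = 95
Number of machines = 3
Ideal balanced load = 95 / 3 = 31.6667

31.6667


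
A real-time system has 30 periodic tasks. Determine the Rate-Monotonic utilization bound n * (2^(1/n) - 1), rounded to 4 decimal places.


Compute 2^(1/30) = 1.0233738920
Subtract 1: 1.0233738920 - 1 = 0.0233738920
Multiply by n: 30 * 0.0233738920 = 0.7012167600
Round to 4 dp: 0.7012

0.7012


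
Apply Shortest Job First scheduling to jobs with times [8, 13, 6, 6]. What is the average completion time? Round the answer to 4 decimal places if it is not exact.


SJF order (ascending): [6, 6, 8, 13]
Completion times:
  Job 1: burst=6, C=6
  Job 2: burst=6, C=12
  Job 3: burst=8, C=20
  Job 4: burst=13, C=33
Average completion = 71/4 = 17.75

17.75


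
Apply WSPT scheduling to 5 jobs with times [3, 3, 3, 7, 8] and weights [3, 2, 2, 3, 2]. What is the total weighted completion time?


Compute p/w ratios and sort ascending (WSPT): [(3, 3), (3, 2), (3, 2), (7, 3), (8, 2)]
Compute weighted completion times:
  Job (p=3,w=3): C=3, w*C=3*3=9
  Job (p=3,w=2): C=6, w*C=2*6=12
  Job (p=3,w=2): C=9, w*C=2*9=18
  Job (p=7,w=3): C=16, w*C=3*16=48
  Job (p=8,w=2): C=24, w*C=2*24=48
Total weighted completion time = 135

135


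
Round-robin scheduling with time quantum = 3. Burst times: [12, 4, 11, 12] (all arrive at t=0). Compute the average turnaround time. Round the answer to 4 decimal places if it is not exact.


Time quantum = 3
Execution trace:
  J1 runs 3 units, time = 3
  J2 runs 3 units, time = 6
  J3 runs 3 units, time = 9
  J4 runs 3 units, time = 12
  J1 runs 3 units, time = 15
  J2 runs 1 units, time = 16
  J3 runs 3 units, time = 19
  J4 runs 3 units, time = 22
  J1 runs 3 units, time = 25
  J3 runs 3 units, time = 28
  J4 runs 3 units, time = 31
  J1 runs 3 units, time = 34
  J3 runs 2 units, time = 36
  J4 runs 3 units, time = 39
Finish times: [34, 16, 36, 39]
Average turnaround = 125/4 = 31.25

31.25


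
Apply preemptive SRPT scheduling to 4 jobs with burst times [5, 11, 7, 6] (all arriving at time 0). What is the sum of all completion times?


Since all jobs arrive at t=0, SRPT equals SPT ordering.
SPT order: [5, 6, 7, 11]
Completion times:
  Job 1: p=5, C=5
  Job 2: p=6, C=11
  Job 3: p=7, C=18
  Job 4: p=11, C=29
Total completion time = 5 + 11 + 18 + 29 = 63

63


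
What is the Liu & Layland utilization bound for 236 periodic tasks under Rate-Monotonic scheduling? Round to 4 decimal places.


Compute 2^(1/236) = 1.0029413817
Subtract 1: 1.0029413817 - 1 = 0.0029413817
Multiply by n: 236 * 0.0029413817 = 0.6941660812
Round to 4 dp: 0.6942

0.6942


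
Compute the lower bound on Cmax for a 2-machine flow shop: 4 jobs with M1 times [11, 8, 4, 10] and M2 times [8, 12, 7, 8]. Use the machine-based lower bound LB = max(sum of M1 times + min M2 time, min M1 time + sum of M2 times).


LB1 = sum(M1 times) + min(M2 times) = 33 + 7 = 40
LB2 = min(M1 times) + sum(M2 times) = 4 + 35 = 39
Lower bound = max(LB1, LB2) = max(40, 39) = 40

40


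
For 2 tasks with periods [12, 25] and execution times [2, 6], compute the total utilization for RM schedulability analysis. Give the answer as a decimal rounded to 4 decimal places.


Compute individual utilizations (exact fractions):
  Task 1: C/T = 2/12 = 1/6 (approx. 0.1667)
  Task 2: C/T = 6/25 (approx. 0.24)
Total utilization U = 1/6 + 6/25 = 61/150
Rounded to 4 decimal places: U = 0.4067
RM (Liu & Layland) bound for 2 tasks = 0.828427; compare with U = 61/150 (approx. 0.406667)
U <= bound, so schedulable by RM sufficient condition.

0.4067


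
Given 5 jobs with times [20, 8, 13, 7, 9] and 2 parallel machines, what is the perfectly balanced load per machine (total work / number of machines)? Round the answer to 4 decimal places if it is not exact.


Total processing time = 20 + 8 + 13 + 7 + 9 = 57
Number of machines = 2
Ideal balanced load = 57 / 2 = 28.5

28.5


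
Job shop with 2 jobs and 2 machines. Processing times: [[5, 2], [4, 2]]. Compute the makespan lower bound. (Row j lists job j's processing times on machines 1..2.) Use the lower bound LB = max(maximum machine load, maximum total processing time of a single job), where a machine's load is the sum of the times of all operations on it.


Machine loads:
  Machine 1: 5 + 4 = 9
  Machine 2: 2 + 2 = 4
Max machine load = 9
Job totals:
  Job 1: 7
  Job 2: 6
Max job total = 7
Lower bound = max(9, 7) = 9

9


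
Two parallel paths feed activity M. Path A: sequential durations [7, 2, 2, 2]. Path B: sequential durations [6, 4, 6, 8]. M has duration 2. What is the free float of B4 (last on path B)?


ES(B4) = sum of predecessors on chain B = 16
EF(B4) = ES + duration = 16 + 8 = 24
Successor of B4 is M. ES(M) = max(sum(A), sum(B)) = max(13, 24) = 24
Free float = ES(successor) - EF(current) = 24 - 24 = 0

0


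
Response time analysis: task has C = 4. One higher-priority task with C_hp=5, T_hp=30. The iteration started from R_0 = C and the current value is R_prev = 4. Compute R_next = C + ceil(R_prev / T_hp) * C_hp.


R_next = C + ceil(R_prev / T_hp) * C_hp
ceil(4 / 30) = ceil(0.1333) = 1
Interference = 1 * 5 = 5
R_next = 4 + 5 = 9

9


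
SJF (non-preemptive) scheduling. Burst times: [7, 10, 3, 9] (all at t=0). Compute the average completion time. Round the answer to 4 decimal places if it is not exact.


SJF order (ascending): [3, 7, 9, 10]
Completion times:
  Job 1: burst=3, C=3
  Job 2: burst=7, C=10
  Job 3: burst=9, C=19
  Job 4: burst=10, C=29
Average completion = 61/4 = 15.25

15.25


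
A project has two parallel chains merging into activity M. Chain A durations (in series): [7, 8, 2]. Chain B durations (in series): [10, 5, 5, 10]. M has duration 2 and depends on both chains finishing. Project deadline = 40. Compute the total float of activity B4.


Forward pass: ES(B4) = sum of predecessors on chain B = 20
EF = ES + duration = 20 + 10 = 30
Backward pass: LF(M) = deadline = 40; LS(M) = 40 - 2 = 38
LF(B4) = LS(M) - sum(successors on chain B) = 38 - 0 = 38
LS = LF - duration = 38 - 10 = 28
Total float = LS - ES = 28 - 20 = 8

8


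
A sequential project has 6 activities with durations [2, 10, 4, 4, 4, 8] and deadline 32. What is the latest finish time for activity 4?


LF(activity 4) = deadline - sum of successor durations
Successors: activities 5 through 6 with durations [4, 8]
Sum of successor durations = 12
LF = 32 - 12 = 20

20


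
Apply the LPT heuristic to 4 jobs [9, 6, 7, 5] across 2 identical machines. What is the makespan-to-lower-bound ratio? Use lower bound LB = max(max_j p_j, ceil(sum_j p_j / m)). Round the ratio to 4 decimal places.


LPT order: [9, 7, 6, 5]
Machine loads after assignment: [14, 13]
LPT makespan = 14
Lower bound = max(max_job, ceil(total/2)) = max(9, 14) = 14
Ratio = 14 / 14 = 1.0

1.0


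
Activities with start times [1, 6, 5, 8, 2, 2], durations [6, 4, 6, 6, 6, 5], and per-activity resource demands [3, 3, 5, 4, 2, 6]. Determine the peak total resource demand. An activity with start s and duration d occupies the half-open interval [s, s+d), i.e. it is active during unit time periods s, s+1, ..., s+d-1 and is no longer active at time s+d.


Each activity i is active on [start_i, start_i + duration_i).
Compute total resource usage per time slot:
  t=0: active resources = [], total = 0
  t=1: active resources = [3], total = 3
  t=2: active resources = [3, 2, 6], total = 11
  t=3: active resources = [3, 2, 6], total = 11
  t=4: active resources = [3, 2, 6], total = 11
  t=5: active resources = [3, 5, 2, 6], total = 16
  t=6: active resources = [3, 3, 5, 2, 6], total = 19
  t=7: active resources = [3, 5, 2], total = 10
  t=8: active resources = [3, 5, 4], total = 12
  t=9: active resources = [3, 5, 4], total = 12
  t=10: active resources = [5, 4], total = 9
  t=11: active resources = [4], total = 4
  t=12: active resources = [4], total = 4
  t=13: active resources = [4], total = 4
Peak resource demand = 19

19


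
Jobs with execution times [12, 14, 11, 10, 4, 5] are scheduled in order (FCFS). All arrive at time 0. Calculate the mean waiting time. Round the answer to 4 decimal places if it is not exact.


FCFS order (as given): [12, 14, 11, 10, 4, 5]
Waiting times:
  Job 1: wait = 0
  Job 2: wait = 12
  Job 3: wait = 26
  Job 4: wait = 37
  Job 5: wait = 47
  Job 6: wait = 51
Sum of waiting times = 173
Average waiting time = 173/6 = 28.8333

28.8333


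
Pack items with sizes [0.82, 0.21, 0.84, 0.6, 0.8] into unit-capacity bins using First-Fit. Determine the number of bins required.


Place items sequentially using First-Fit:
  Item 0.82 -> new Bin 1
  Item 0.21 -> new Bin 2
  Item 0.84 -> new Bin 3
  Item 0.6 -> Bin 2 (now 0.81)
  Item 0.8 -> new Bin 4
Total bins used = 4

4


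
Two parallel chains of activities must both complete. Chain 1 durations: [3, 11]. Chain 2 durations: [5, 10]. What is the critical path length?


Path A total = 3 + 11 = 14
Path B total = 5 + 10 = 15
Critical path = longest path = max(14, 15) = 15

15


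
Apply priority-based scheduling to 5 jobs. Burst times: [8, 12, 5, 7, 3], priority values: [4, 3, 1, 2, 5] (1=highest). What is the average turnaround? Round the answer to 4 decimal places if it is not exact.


Sort by priority (ascending = highest first):
Order: [(1, 5), (2, 7), (3, 12), (4, 8), (5, 3)]
Completion times:
  Priority 1, burst=5, C=5
  Priority 2, burst=7, C=12
  Priority 3, burst=12, C=24
  Priority 4, burst=8, C=32
  Priority 5, burst=3, C=35
Average turnaround = 108/5 = 21.6

21.6


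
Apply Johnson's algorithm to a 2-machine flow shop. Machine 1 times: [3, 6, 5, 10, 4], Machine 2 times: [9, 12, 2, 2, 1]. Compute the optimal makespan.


Apply Johnson's rule:
  Group 1 (a <= b): [(1, 3, 9), (2, 6, 12)]
  Group 2 (a > b): [(3, 5, 2), (4, 10, 2), (5, 4, 1)]
Optimal job order: [1, 2, 3, 4, 5]
Schedule:
  Job 1: M1 done at 3, M2 done at 12
  Job 2: M1 done at 9, M2 done at 24
  Job 3: M1 done at 14, M2 done at 26
  Job 4: M1 done at 24, M2 done at 28
  Job 5: M1 done at 28, M2 done at 29
Makespan = 29

29


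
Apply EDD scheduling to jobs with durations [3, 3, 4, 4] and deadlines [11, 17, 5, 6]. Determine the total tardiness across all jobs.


Sort by due date (EDD order): [(4, 5), (4, 6), (3, 11), (3, 17)]
Compute completion times and tardiness:
  Job 1: p=4, d=5, C=4, tardiness=max(0,4-5)=0
  Job 2: p=4, d=6, C=8, tardiness=max(0,8-6)=2
  Job 3: p=3, d=11, C=11, tardiness=max(0,11-11)=0
  Job 4: p=3, d=17, C=14, tardiness=max(0,14-17)=0
Total tardiness = 2

2


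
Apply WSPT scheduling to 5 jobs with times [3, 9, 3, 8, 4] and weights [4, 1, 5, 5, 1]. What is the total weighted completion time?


Compute p/w ratios and sort ascending (WSPT): [(3, 5), (3, 4), (8, 5), (4, 1), (9, 1)]
Compute weighted completion times:
  Job (p=3,w=5): C=3, w*C=5*3=15
  Job (p=3,w=4): C=6, w*C=4*6=24
  Job (p=8,w=5): C=14, w*C=5*14=70
  Job (p=4,w=1): C=18, w*C=1*18=18
  Job (p=9,w=1): C=27, w*C=1*27=27
Total weighted completion time = 154

154


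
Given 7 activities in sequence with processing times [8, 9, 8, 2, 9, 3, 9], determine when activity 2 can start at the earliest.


Activity 2 starts after activities 1 through 1 complete.
Predecessor durations: [8]
ES = 8 = 8

8


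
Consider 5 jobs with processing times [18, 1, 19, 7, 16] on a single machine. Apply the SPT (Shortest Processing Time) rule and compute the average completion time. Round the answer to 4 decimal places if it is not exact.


Sort jobs by processing time (SPT order): [1, 7, 16, 18, 19]
Compute completion times sequentially:
  Job 1: processing = 1, completes at 1
  Job 2: processing = 7, completes at 8
  Job 3: processing = 16, completes at 24
  Job 4: processing = 18, completes at 42
  Job 5: processing = 19, completes at 61
Sum of completion times = 136
Average completion time = 136/5 = 27.2

27.2


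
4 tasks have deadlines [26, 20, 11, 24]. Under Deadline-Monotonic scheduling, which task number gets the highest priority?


Sort tasks by relative deadline (ascending):
  Task 3: deadline = 11
  Task 2: deadline = 20
  Task 4: deadline = 24
  Task 1: deadline = 26
Priority order (highest first): [3, 2, 4, 1]
Highest priority task = 3

3


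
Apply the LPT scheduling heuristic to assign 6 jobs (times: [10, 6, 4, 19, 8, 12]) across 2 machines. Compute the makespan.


Sort jobs in decreasing order (LPT): [19, 12, 10, 8, 6, 4]
Assign each job to the least loaded machine:
  Machine 1: jobs [19, 8, 4], load = 31
  Machine 2: jobs [12, 10, 6], load = 28
Makespan = max load = 31

31


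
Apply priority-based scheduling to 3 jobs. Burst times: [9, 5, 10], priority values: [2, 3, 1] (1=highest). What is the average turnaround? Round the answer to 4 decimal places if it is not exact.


Sort by priority (ascending = highest first):
Order: [(1, 10), (2, 9), (3, 5)]
Completion times:
  Priority 1, burst=10, C=10
  Priority 2, burst=9, C=19
  Priority 3, burst=5, C=24
Average turnaround = 53/3 = 17.6667

17.6667


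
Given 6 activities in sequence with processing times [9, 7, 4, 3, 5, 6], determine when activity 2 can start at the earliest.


Activity 2 starts after activities 1 through 1 complete.
Predecessor durations: [9]
ES = 9 = 9

9


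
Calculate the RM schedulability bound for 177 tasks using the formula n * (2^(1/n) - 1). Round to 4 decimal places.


Compute 2^(1/177) = 1.0039237636
Subtract 1: 1.0039237636 - 1 = 0.0039237636
Multiply by n: 177 * 0.0039237636 = 0.6945061572
Round to 4 dp: 0.6945

0.6945


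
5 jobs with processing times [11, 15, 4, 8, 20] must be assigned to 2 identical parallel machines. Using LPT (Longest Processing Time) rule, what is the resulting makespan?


Sort jobs in decreasing order (LPT): [20, 15, 11, 8, 4]
Assign each job to the least loaded machine:
  Machine 1: jobs [20, 8], load = 28
  Machine 2: jobs [15, 11, 4], load = 30
Makespan = max load = 30

30


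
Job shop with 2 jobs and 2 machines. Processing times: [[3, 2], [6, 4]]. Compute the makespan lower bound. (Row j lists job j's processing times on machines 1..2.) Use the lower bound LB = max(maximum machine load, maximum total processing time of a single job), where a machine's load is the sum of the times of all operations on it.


Machine loads:
  Machine 1: 3 + 6 = 9
  Machine 2: 2 + 4 = 6
Max machine load = 9
Job totals:
  Job 1: 5
  Job 2: 10
Max job total = 10
Lower bound = max(9, 10) = 10

10


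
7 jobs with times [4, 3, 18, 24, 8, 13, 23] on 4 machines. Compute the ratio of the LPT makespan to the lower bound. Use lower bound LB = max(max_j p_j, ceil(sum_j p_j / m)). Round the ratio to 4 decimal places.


LPT order: [24, 23, 18, 13, 8, 4, 3]
Machine loads after assignment: [24, 23, 22, 24]
LPT makespan = 24
Lower bound = max(max_job, ceil(total/4)) = max(24, 24) = 24
Ratio = 24 / 24 = 1.0

1.0


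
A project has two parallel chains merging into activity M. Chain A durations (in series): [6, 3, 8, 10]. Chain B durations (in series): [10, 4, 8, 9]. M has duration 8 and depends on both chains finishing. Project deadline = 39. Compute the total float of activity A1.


Forward pass: ES(A1) = sum of predecessors on chain A = 0
EF = ES + duration = 0 + 6 = 6
Backward pass: LF(M) = deadline = 39; LS(M) = 39 - 8 = 31
LF(A1) = LS(M) - sum(successors on chain A) = 31 - 21 = 10
LS = LF - duration = 10 - 6 = 4
Total float = LS - ES = 4 - 0 = 4

4


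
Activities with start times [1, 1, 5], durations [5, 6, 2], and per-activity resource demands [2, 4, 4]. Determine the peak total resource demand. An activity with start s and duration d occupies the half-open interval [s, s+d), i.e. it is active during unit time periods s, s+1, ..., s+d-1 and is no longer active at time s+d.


Each activity i is active on [start_i, start_i + duration_i).
Compute total resource usage per time slot:
  t=0: active resources = [], total = 0
  t=1: active resources = [2, 4], total = 6
  t=2: active resources = [2, 4], total = 6
  t=3: active resources = [2, 4], total = 6
  t=4: active resources = [2, 4], total = 6
  t=5: active resources = [2, 4, 4], total = 10
  t=6: active resources = [4, 4], total = 8
Peak resource demand = 10

10


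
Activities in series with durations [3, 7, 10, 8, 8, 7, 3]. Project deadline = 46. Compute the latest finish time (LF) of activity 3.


LF(activity 3) = deadline - sum of successor durations
Successors: activities 4 through 7 with durations [8, 8, 7, 3]
Sum of successor durations = 26
LF = 46 - 26 = 20

20


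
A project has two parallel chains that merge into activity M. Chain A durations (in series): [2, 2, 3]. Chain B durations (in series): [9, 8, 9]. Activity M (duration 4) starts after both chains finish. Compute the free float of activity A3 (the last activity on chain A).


ES(A3) = sum of predecessors on chain A = 4
EF(A3) = ES + duration = 4 + 3 = 7
Successor of A3 is M. ES(M) = max(sum(A), sum(B)) = max(7, 26) = 26
Free float = ES(successor) - EF(current) = 26 - 7 = 19

19


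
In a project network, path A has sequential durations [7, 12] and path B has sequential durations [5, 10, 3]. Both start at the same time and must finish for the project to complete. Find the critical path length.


Path A total = 7 + 12 = 19
Path B total = 5 + 10 + 3 = 18
Critical path = longest path = max(19, 18) = 19

19


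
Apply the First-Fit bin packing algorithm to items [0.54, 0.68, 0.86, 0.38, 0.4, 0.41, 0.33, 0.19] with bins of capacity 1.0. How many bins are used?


Place items sequentially using First-Fit:
  Item 0.54 -> new Bin 1
  Item 0.68 -> new Bin 2
  Item 0.86 -> new Bin 3
  Item 0.38 -> Bin 1 (now 0.92)
  Item 0.4 -> new Bin 4
  Item 0.41 -> Bin 4 (now 0.81)
  Item 0.33 -> new Bin 5
  Item 0.19 -> Bin 2 (now 0.87)
Total bins used = 5

5


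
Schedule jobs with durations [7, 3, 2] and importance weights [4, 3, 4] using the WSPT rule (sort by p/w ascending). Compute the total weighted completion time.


Compute p/w ratios and sort ascending (WSPT): [(2, 4), (3, 3), (7, 4)]
Compute weighted completion times:
  Job (p=2,w=4): C=2, w*C=4*2=8
  Job (p=3,w=3): C=5, w*C=3*5=15
  Job (p=7,w=4): C=12, w*C=4*12=48
Total weighted completion time = 71

71
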